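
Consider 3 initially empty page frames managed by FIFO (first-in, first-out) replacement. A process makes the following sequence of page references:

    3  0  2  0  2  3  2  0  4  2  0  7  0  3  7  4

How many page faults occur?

8

3 → fault, frames (3)
0 → fault, frames (3 0)
2 → fault, frames (3 0 2)
0 → hit
2 → hit
3 → hit
2 → hit
0 → hit
4 → fault, evict 3, frames (0 2 4)
2 → hit
0 → hit
7 → fault, evict 0, frames (2 4 7)
0 → fault, evict 2, frames (4 7 0)
3 → fault, evict 4, frames (7 0 3)
7 → hit
4 → fault, evict 7, frames (0 3 4)
Page faults: 8.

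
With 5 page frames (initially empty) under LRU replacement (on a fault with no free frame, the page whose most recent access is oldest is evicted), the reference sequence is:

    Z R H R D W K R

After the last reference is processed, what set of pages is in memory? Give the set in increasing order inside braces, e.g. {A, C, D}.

Z → fault, frames (Z)
R → fault, frames (Z R)
H → fault, frames (Z R H)
R → hit
D → fault, frames (Z H R D)
W → fault, frames (Z H R D W)
K → fault, evict Z, frames (H R D W K)
R → hit

{D, H, K, R, W}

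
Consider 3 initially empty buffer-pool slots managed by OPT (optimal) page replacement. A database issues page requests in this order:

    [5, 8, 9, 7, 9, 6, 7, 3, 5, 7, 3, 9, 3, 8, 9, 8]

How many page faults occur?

8

5 -> fault, frames {5}
8 -> fault, frames {5,8}
9 -> fault, frames {5,8,9}
7 -> fault, evict 8, frames {5,9,7}
9 -> hit
6 -> fault, evict 9, frames {5,7,6}
7 -> hit
3 -> fault, evict 6, frames {5,7,3}
5 -> hit
7 -> hit
3 -> hit
9 -> fault, evict 7, frames {5,3,9}
3 -> hit
8 -> fault, evict 3, frames {5,9,8}
9 -> hit
8 -> hit
Page faults: 8.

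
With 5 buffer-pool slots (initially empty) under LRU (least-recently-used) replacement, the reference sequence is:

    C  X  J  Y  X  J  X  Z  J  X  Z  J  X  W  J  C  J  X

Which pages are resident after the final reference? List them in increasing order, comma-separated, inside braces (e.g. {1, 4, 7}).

{C, J, W, X, Z}

C -> miss, frames {C}
X -> miss, frames {C,X}
J -> miss, frames {C,X,J}
Y -> miss, frames {C,X,J,Y}
X -> hit
J -> hit
X -> hit
Z -> miss, frames {C,Y,J,X,Z}
J -> hit
X -> hit
Z -> hit
J -> hit
X -> hit
W -> miss, evict C, frames {Y,Z,J,X,W}
J -> hit
C -> miss, evict Y, frames {Z,X,W,J,C}
J -> hit
X -> hit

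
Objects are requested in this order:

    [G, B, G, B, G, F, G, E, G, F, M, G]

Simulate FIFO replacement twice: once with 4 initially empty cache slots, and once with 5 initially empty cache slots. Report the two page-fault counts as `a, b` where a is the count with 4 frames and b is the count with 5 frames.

6, 5

4 frames: F F . . . F . F . . F F → 6 faults.
5 frames: F F . . . F . F . . F . → 5 faults.
5 < 6: adding a frame reduced faults, as is typical.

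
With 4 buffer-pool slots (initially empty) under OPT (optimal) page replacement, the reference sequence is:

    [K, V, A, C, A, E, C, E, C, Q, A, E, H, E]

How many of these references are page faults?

K → fault, frames {K}
V → fault, frames {K,V}
A → fault, frames {K,V,A}
C → fault, frames {K,V,A,C}
A → hit
E → fault, evict V, frames {K,A,C,E}
C → hit
E → hit
C → hit
Q → fault, evict C, frames {K,A,E,Q}
A → hit
E → hit
H → fault, evict Q, frames {K,A,E,H}
E → hit
Page faults: 7.

7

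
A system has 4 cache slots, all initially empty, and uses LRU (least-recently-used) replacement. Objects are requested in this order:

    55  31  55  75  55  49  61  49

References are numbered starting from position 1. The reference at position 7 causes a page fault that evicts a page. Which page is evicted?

pos 1: 55: fault, frames (55)
pos 2: 31: fault, frames (55 31)
pos 3: 55: hit
pos 4: 75: fault, frames (31 55 75)
pos 5: 55: hit
pos 6: 49: fault, frames (31 75 55 49)
pos 7: 61: fault, evict 31, frames (75 55 49 61)
At position 7, page 31 is evicted.

31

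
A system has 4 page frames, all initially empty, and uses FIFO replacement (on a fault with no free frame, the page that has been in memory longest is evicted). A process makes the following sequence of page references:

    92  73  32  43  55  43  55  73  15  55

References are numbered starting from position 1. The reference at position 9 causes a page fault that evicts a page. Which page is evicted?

pos 1: 92 -> fault, frames [92]
pos 2: 73 -> fault, frames [92, 73]
pos 3: 32 -> fault, frames [92, 73, 32]
pos 4: 43 -> fault, frames [92, 73, 32, 43]
pos 5: 55 -> fault, evict 92, frames [73, 32, 43, 55]
pos 6: 43 -> hit
pos 7: 55 -> hit
pos 8: 73 -> hit
pos 9: 15 -> fault, evict 73, frames [32, 43, 55, 15]
At position 9, page 73 is evicted.

73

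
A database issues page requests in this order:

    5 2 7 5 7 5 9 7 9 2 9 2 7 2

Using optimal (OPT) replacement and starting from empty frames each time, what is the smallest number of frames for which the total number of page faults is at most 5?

3

f=1: 14 faults
f=2: 6 faults
f=3: 4 faults
f=4: 4 faults
Smallest f with faults ≤ 5 is 3.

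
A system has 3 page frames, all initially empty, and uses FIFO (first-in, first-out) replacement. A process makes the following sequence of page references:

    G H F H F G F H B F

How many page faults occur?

G: miss, frames {G}
H: miss, frames {G,H}
F: miss, frames {G,H,F}
H: hit
F: hit
G: hit
F: hit
H: hit
B: miss, evict G, frames {H,F,B}
F: hit
Page faults: 4.

4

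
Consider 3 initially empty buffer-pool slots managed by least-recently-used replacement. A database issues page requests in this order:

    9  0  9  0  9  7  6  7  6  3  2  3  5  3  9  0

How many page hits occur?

7

9: fault, frames (9)
0: fault, frames (9 0)
9: hit
0: hit
9: hit
7: fault, frames (0 9 7)
6: fault, evict 0, frames (9 7 6)
7: hit
6: hit
3: fault, evict 9, frames (7 6 3)
2: fault, evict 7, frames (6 3 2)
3: hit
5: fault, evict 6, frames (2 3 5)
3: hit
9: fault, evict 2, frames (5 3 9)
0: fault, evict 5, frames (3 9 0)
Hits: 7.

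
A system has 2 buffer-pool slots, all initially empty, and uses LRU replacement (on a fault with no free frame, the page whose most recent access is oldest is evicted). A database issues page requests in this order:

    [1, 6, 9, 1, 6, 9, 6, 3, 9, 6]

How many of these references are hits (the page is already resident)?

1 -> fault, frames [1]
6 -> fault, frames [1, 6]
9 -> fault, evict 1, frames [6, 9]
1 -> fault, evict 6, frames [9, 1]
6 -> fault, evict 9, frames [1, 6]
9 -> fault, evict 1, frames [6, 9]
6 -> hit
3 -> fault, evict 9, frames [6, 3]
9 -> fault, evict 6, frames [3, 9]
6 -> fault, evict 3, frames [9, 6]
Hits: 1.

1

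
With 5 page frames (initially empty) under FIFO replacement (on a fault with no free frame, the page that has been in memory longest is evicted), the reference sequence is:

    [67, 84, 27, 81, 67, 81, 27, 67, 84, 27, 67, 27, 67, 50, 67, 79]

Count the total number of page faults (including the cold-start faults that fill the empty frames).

6

67: miss, frames {67}
84: miss, frames {67,84}
27: miss, frames {67,84,27}
81: miss, frames {67,84,27,81}
67: hit
81: hit
27: hit
67: hit
84: hit
27: hit
67: hit
27: hit
67: hit
50: miss, frames {67,84,27,81,50}
67: hit
79: miss, evict 67, frames {84,27,81,50,79}
Page faults: 6.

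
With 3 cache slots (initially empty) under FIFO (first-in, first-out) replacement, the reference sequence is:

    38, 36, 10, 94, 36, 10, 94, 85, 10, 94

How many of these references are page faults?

38 -> miss, frames {38}
36 -> miss, frames {38,36}
10 -> miss, frames {38,36,10}
94 -> miss, evict 38, frames {36,10,94}
36 -> hit
10 -> hit
94 -> hit
85 -> miss, evict 36, frames {10,94,85}
10 -> hit
94 -> hit
Page faults: 5.

5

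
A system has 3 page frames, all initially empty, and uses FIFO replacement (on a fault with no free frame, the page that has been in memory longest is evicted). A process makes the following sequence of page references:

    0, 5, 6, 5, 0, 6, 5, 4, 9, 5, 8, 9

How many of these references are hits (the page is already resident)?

0 → miss, frames (0)
5 → miss, frames (0 5)
6 → miss, frames (0 5 6)
5 → hit
0 → hit
6 → hit
5 → hit
4 → miss, evict 0, frames (5 6 4)
9 → miss, evict 5, frames (6 4 9)
5 → miss, evict 6, frames (4 9 5)
8 → miss, evict 4, frames (9 5 8)
9 → hit
Hits: 5.

5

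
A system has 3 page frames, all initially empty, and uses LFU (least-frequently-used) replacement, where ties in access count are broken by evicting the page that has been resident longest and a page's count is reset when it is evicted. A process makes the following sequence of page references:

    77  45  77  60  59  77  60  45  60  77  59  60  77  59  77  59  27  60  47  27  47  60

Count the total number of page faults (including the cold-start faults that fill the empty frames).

10

77 → fault, frames [77]
45 → fault, frames [77, 45]
77 → hit
60 → fault, frames [77, 45, 60]
59 → fault, evict 45, frames [77, 60, 59]
77 → hit
60 → hit
45 → fault, evict 59, frames [77, 60, 45]
60 → hit
77 → hit
59 → fault, evict 45, frames [77, 60, 59]
60 → hit
77 → hit
59 → hit
77 → hit
59 → hit
27 → fault, evict 59, frames [77, 60, 27]
60 → hit
47 → fault, evict 27, frames [77, 60, 47]
27 → fault, evict 47, frames [77, 60, 27]
47 → fault, evict 27, frames [77, 60, 47]
60 → hit
Page faults: 10.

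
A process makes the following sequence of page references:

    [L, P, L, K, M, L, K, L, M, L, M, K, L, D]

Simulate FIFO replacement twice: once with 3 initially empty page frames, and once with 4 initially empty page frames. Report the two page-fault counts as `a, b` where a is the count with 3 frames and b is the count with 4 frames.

6, 5

3 frames: F F . F F F . . . . . . . F → 6 faults.
4 frames: F F . F F . . . . . . . . F → 5 faults.
5 < 6: adding a frame reduced faults, as is typical.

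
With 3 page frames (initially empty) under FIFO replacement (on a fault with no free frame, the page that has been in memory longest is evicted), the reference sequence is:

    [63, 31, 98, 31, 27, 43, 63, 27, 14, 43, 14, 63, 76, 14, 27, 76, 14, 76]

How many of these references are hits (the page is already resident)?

63: fault, frames [63]
31: fault, frames [63, 31]
98: fault, frames [63, 31, 98]
31: hit
27: fault, evict 63, frames [31, 98, 27]
43: fault, evict 31, frames [98, 27, 43]
63: fault, evict 98, frames [27, 43, 63]
27: hit
14: fault, evict 27, frames [43, 63, 14]
43: hit
14: hit
63: hit
76: fault, evict 43, frames [63, 14, 76]
14: hit
27: fault, evict 63, frames [14, 76, 27]
76: hit
14: hit
76: hit
Hits: 9.

9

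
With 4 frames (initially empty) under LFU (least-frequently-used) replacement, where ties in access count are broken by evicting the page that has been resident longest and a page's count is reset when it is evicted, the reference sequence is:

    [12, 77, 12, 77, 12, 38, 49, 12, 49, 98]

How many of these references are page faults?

5

12 → miss, frames {12}
77 → miss, frames {12,77}
12 → hit
77 → hit
12 → hit
38 → miss, frames {12,77,38}
49 → miss, frames {12,77,38,49}
12 → hit
49 → hit
98 → miss, evict 38, frames {12,77,49,98}
Page faults: 5.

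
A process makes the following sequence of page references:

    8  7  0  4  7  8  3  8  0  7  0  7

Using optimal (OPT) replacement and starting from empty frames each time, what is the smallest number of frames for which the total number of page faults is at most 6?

3

f=1: 12 faults
f=2: 8 faults
f=3: 6 faults
f=4: 5 faults
f=5: 5 faults
Smallest f with faults ≤ 6 is 3.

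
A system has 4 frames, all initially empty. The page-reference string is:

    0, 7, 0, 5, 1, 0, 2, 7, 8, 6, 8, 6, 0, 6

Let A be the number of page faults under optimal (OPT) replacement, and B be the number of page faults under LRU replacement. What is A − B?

Under OPT: F F . F F . F . F F . . . . → 7 faults.
Under LRU: F F . F F . F F F F . . F . → 9 faults.
A − B = 7 − 9 = -2.

-2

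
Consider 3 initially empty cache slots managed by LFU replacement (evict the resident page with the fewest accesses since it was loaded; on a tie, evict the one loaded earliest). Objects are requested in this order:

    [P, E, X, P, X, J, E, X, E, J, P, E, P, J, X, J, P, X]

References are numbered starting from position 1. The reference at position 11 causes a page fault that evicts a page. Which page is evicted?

J

pos 1: P → miss, frames {P}
pos 2: E → miss, frames {P,E}
pos 3: X → miss, frames {P,E,X}
pos 4: P → hit
pos 5: X → hit
pos 6: J → miss, evict E, frames {P,X,J}
pos 7: E → miss, evict J, frames {P,X,E}
pos 8: X → hit
pos 9: E → hit
pos 10: J → miss, evict P, frames {X,E,J}
pos 11: P → miss, evict J, frames {X,E,P}
At position 11, page J is evicted.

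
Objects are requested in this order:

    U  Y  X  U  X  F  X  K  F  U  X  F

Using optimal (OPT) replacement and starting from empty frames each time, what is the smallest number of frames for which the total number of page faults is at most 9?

f=1: 12 faults
f=2: 7 faults
f=3: 6 faults
f=4: 5 faults
f=5: 5 faults
Smallest f with faults ≤ 9 is 2.

2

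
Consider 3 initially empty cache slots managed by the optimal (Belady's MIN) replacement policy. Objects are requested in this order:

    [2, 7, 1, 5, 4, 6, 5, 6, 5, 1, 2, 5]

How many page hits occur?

5

2: miss, frames [2]
7: miss, frames [2, 7]
1: miss, frames [2, 7, 1]
5: miss, evict 7, frames [2, 1, 5]
4: miss, evict 2, frames [1, 5, 4]
6: miss, evict 4, frames [1, 5, 6]
5: hit
6: hit
5: hit
1: hit
2: miss, evict 6, frames [1, 5, 2]
5: hit
Hits: 5.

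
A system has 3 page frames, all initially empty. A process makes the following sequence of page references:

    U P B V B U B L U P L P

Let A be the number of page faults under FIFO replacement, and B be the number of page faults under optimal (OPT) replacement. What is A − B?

1

Under FIFO: F F F F . F . F . F . . → 7 faults.
Under OPT: F F F F . . . F . F . . → 6 faults.
A − B = 7 − 6 = 1.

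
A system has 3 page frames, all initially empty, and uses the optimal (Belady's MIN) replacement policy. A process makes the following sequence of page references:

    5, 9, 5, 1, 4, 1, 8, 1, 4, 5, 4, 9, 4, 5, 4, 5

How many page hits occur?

9

5 -> miss, frames {5}
9 -> miss, frames {5,9}
5 -> hit
1 -> miss, frames {5,9,1}
4 -> miss, evict 9, frames {5,1,4}
1 -> hit
8 -> miss, evict 5, frames {1,4,8}
1 -> hit
4 -> hit
5 -> miss, evict 8, frames {1,4,5}
4 -> hit
9 -> miss, evict 1, frames {4,5,9}
4 -> hit
5 -> hit
4 -> hit
5 -> hit
Hits: 9.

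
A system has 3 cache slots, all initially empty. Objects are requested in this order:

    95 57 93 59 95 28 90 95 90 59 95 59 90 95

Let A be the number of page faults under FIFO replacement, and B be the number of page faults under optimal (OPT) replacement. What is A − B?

3

Under FIFO: F F F F F F F . . F F . . . → 9 faults.
Under OPT: F F F F . F F . . . . . . . → 6 faults.
A − B = 9 − 6 = 3.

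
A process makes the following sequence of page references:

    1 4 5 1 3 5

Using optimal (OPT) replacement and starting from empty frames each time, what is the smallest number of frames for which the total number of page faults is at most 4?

2

f=1: 6 faults
f=2: 4 faults
f=3: 4 faults
f=4: 4 faults
Smallest f with faults ≤ 4 is 2.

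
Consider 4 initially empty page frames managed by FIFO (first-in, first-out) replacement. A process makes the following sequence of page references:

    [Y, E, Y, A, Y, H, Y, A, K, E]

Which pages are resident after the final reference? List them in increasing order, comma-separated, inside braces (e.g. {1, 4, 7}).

{A, E, H, K}

Y: miss, frames (Y)
E: miss, frames (Y E)
Y: hit
A: miss, frames (Y E A)
Y: hit
H: miss, frames (Y E A H)
Y: hit
A: hit
K: miss, evict Y, frames (E A H K)
E: hit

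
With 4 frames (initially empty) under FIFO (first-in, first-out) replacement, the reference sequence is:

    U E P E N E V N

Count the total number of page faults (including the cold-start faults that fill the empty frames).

U -> fault, frames [U]
E -> fault, frames [U, E]
P -> fault, frames [U, E, P]
E -> hit
N -> fault, frames [U, E, P, N]
E -> hit
V -> fault, evict U, frames [E, P, N, V]
N -> hit
Page faults: 5.

5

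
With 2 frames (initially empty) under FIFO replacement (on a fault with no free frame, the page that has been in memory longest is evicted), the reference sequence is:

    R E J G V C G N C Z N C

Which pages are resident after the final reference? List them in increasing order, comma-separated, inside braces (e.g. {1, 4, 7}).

R: fault, frames [R]
E: fault, frames [R, E]
J: fault, evict R, frames [E, J]
G: fault, evict E, frames [J, G]
V: fault, evict J, frames [G, V]
C: fault, evict G, frames [V, C]
G: fault, evict V, frames [C, G]
N: fault, evict C, frames [G, N]
C: fault, evict G, frames [N, C]
Z: fault, evict N, frames [C, Z]
N: fault, evict C, frames [Z, N]
C: fault, evict Z, frames [N, C]

{C, N}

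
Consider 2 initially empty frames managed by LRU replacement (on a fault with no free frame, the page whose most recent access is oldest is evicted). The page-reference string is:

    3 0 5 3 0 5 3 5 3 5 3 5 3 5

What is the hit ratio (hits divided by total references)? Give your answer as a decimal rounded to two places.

3 -> miss, frames (3)
0 -> miss, frames (3 0)
5 -> miss, evict 3, frames (0 5)
3 -> miss, evict 0, frames (5 3)
0 -> miss, evict 5, frames (3 0)
5 -> miss, evict 3, frames (0 5)
3 -> miss, evict 0, frames (5 3)
5 -> hit
3 -> hit
5 -> hit
3 -> hit
5 -> hit
3 -> hit
5 -> hit
Hits: 7 of 14 references → 7/14 = 0.5000.

0.50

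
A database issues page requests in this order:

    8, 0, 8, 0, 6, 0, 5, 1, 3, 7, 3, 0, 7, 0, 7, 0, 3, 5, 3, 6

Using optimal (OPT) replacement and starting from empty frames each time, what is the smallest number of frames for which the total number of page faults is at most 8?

f=1: 20 faults
f=2: 11 faults
f=3: 9 faults
f=4: 8 faults
f=5: 7 faults
f=6: 7 faults
f=7: 7 faults
Smallest f with faults ≤ 8 is 4.

4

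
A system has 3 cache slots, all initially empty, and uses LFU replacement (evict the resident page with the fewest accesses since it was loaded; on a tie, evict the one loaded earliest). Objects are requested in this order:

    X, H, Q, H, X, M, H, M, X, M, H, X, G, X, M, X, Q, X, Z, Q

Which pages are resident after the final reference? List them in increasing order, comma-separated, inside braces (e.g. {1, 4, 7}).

X → miss, frames (X)
H → miss, frames (X H)
Q → miss, frames (X H Q)
H → hit
X → hit
M → miss, evict Q, frames (X H M)
H → hit
M → hit
X → hit
M → hit
H → hit
X → hit
G → miss, evict M, frames (X H G)
X → hit
M → miss, evict G, frames (X H M)
X → hit
Q → miss, evict M, frames (X H Q)
X → hit
Z → miss, evict Q, frames (X H Z)
Q → miss, evict Z, frames (X H Q)

{H, Q, X}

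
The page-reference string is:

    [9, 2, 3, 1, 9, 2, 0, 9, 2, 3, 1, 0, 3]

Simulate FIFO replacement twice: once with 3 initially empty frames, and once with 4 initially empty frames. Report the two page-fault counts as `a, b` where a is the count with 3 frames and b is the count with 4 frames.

3 frames: F F F F F F F . . F F . . → 9 faults.
4 frames: F F F F . . F F F F F F . → 10 faults.
10 > 9: adding a frame increased faults — Belady's anomaly.

9, 10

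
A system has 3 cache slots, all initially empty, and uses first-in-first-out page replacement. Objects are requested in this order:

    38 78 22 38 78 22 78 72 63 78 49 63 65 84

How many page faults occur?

38 → fault, frames {38}
78 → fault, frames {38,78}
22 → fault, frames {38,78,22}
38 → hit
78 → hit
22 → hit
78 → hit
72 → fault, evict 38, frames {78,22,72}
63 → fault, evict 78, frames {22,72,63}
78 → fault, evict 22, frames {72,63,78}
49 → fault, evict 72, frames {63,78,49}
63 → hit
65 → fault, evict 63, frames {78,49,65}
84 → fault, evict 78, frames {49,65,84}
Page faults: 9.

9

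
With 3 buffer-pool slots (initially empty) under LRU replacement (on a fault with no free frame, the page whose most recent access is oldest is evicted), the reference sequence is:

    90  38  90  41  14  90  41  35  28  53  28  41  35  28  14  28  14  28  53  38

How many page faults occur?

12

90 -> fault, frames [90]
38 -> fault, frames [90, 38]
90 -> hit
41 -> fault, frames [38, 90, 41]
14 -> fault, evict 38, frames [90, 41, 14]
90 -> hit
41 -> hit
35 -> fault, evict 14, frames [90, 41, 35]
28 -> fault, evict 90, frames [41, 35, 28]
53 -> fault, evict 41, frames [35, 28, 53]
28 -> hit
41 -> fault, evict 35, frames [53, 28, 41]
35 -> fault, evict 53, frames [28, 41, 35]
28 -> hit
14 -> fault, evict 41, frames [35, 28, 14]
28 -> hit
14 -> hit
28 -> hit
53 -> fault, evict 35, frames [14, 28, 53]
38 -> fault, evict 14, frames [28, 53, 38]
Page faults: 12.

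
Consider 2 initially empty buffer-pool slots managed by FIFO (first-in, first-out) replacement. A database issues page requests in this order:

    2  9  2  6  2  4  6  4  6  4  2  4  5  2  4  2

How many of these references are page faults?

11

2 → fault, frames {2}
9 → fault, frames {2,9}
2 → hit
6 → fault, evict 2, frames {9,6}
2 → fault, evict 9, frames {6,2}
4 → fault, evict 6, frames {2,4}
6 → fault, evict 2, frames {4,6}
4 → hit
6 → hit
4 → hit
2 → fault, evict 4, frames {6,2}
4 → fault, evict 6, frames {2,4}
5 → fault, evict 2, frames {4,5}
2 → fault, evict 4, frames {5,2}
4 → fault, evict 5, frames {2,4}
2 → hit
Page faults: 11.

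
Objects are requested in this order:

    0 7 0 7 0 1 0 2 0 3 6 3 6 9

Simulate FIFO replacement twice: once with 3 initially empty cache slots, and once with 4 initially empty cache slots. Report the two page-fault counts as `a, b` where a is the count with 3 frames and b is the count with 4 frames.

8, 7

3 frames: F F . . . F . F F F F . . F → 8 faults.
4 frames: F F . . . F . F . F F . . F → 7 faults.
7 < 8: adding a frame reduced faults, as is typical.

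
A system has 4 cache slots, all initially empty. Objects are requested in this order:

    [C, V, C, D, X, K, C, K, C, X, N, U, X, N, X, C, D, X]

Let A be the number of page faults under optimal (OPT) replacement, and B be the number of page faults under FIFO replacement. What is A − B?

-2

Under OPT: F F . F F F . . . . F F . . . . F . → 8 faults.
Under FIFO: F F . F F F F . . . F F F . . . F . → 10 faults.
A − B = 8 − 10 = -2.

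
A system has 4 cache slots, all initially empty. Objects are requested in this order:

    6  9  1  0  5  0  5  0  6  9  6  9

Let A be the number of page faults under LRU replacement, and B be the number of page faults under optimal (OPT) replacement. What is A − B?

Under LRU: F F F F F . . . F F . . → 7 faults.
Under OPT: F F F F F . . . . . . . → 5 faults.
A − B = 7 − 5 = 2.

2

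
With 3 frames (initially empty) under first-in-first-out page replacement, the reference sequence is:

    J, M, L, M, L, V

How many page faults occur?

J -> fault, frames (J)
M -> fault, frames (J M)
L -> fault, frames (J M L)
M -> hit
L -> hit
V -> fault, evict J, frames (M L V)
Page faults: 4.

4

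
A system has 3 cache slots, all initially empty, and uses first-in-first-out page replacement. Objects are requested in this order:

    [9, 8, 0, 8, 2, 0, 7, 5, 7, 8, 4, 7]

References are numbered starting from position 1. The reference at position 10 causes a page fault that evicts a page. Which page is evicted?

pos 1: 9 -> miss, frames (9)
pos 2: 8 -> miss, frames (9 8)
pos 3: 0 -> miss, frames (9 8 0)
pos 4: 8 -> hit
pos 5: 2 -> miss, evict 9, frames (8 0 2)
pos 6: 0 -> hit
pos 7: 7 -> miss, evict 8, frames (0 2 7)
pos 8: 5 -> miss, evict 0, frames (2 7 5)
pos 9: 7 -> hit
pos 10: 8 -> miss, evict 2, frames (7 5 8)
At position 10, page 2 is evicted.

2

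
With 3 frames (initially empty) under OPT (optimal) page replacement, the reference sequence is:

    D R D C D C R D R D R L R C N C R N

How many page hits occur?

D -> fault, frames [D]
R -> fault, frames [D, R]
D -> hit
C -> fault, frames [D, R, C]
D -> hit
C -> hit
R -> hit
D -> hit
R -> hit
D -> hit
R -> hit
L -> fault, evict D, frames [R, C, L]
R -> hit
C -> hit
N -> fault, evict L, frames [R, C, N]
C -> hit
R -> hit
N -> hit
Hits: 13.

13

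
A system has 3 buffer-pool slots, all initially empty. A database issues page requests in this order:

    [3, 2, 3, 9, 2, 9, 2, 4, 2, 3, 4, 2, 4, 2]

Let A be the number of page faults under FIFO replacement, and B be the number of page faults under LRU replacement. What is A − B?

1

Under FIFO: F F . F . . . F . F . F . . → 6 faults.
Under LRU: F F . F . . . F . F . . . . → 5 faults.
A − B = 6 − 5 = 1.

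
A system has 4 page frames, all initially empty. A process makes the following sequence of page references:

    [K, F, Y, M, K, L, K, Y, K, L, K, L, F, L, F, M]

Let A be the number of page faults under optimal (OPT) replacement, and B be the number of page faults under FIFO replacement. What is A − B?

-1

Under OPT: F F F F . F . . . . . . . . . F → 6 faults.
Under FIFO: F F F F . F F . . . . . F . . . → 7 faults.
A − B = 6 − 7 = -1.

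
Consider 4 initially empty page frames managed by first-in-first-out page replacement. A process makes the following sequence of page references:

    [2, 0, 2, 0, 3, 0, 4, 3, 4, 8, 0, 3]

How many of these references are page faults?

2 -> fault, frames [2]
0 -> fault, frames [2, 0]
2 -> hit
0 -> hit
3 -> fault, frames [2, 0, 3]
0 -> hit
4 -> fault, frames [2, 0, 3, 4]
3 -> hit
4 -> hit
8 -> fault, evict 2, frames [0, 3, 4, 8]
0 -> hit
3 -> hit
Page faults: 5.

5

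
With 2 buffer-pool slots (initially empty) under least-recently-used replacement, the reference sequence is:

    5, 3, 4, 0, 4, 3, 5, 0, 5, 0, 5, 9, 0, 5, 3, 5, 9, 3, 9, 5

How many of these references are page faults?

14

5: miss, frames [5]
3: miss, frames [5, 3]
4: miss, evict 5, frames [3, 4]
0: miss, evict 3, frames [4, 0]
4: hit
3: miss, evict 0, frames [4, 3]
5: miss, evict 4, frames [3, 5]
0: miss, evict 3, frames [5, 0]
5: hit
0: hit
5: hit
9: miss, evict 0, frames [5, 9]
0: miss, evict 5, frames [9, 0]
5: miss, evict 9, frames [0, 5]
3: miss, evict 0, frames [5, 3]
5: hit
9: miss, evict 3, frames [5, 9]
3: miss, evict 5, frames [9, 3]
9: hit
5: miss, evict 3, frames [9, 5]
Page faults: 14.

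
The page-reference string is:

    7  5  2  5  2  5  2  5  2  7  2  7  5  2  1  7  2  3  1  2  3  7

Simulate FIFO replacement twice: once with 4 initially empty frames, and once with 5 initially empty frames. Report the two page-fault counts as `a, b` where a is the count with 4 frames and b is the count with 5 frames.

6, 5

4 frames: F F F . . . . . . . . . . . F . . F . . . F → 6 faults.
5 frames: F F F . . . . . . . . . . . F . . F . . . . → 5 faults.
5 < 6: adding a frame reduced faults, as is typical.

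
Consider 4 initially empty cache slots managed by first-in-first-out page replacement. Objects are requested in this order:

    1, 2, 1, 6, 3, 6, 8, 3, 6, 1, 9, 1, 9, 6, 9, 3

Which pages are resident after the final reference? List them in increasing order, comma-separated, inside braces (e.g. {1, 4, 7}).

1 → miss, frames [1]
2 → miss, frames [1, 2]
1 → hit
6 → miss, frames [1, 2, 6]
3 → miss, frames [1, 2, 6, 3]
6 → hit
8 → miss, evict 1, frames [2, 6, 3, 8]
3 → hit
6 → hit
1 → miss, evict 2, frames [6, 3, 8, 1]
9 → miss, evict 6, frames [3, 8, 1, 9]
1 → hit
9 → hit
6 → miss, evict 3, frames [8, 1, 9, 6]
9 → hit
3 → miss, evict 8, frames [1, 9, 6, 3]

{1, 3, 6, 9}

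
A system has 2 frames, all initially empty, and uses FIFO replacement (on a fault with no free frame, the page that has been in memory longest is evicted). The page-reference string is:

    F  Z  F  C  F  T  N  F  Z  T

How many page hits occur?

1

F: fault, frames {F}
Z: fault, frames {F,Z}
F: hit
C: fault, evict F, frames {Z,C}
F: fault, evict Z, frames {C,F}
T: fault, evict C, frames {F,T}
N: fault, evict F, frames {T,N}
F: fault, evict T, frames {N,F}
Z: fault, evict N, frames {F,Z}
T: fault, evict F, frames {Z,T}
Hits: 1.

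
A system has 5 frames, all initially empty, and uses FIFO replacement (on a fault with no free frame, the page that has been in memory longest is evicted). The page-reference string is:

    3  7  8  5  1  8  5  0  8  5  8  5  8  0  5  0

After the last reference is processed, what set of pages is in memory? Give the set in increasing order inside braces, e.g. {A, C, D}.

{0, 1, 5, 7, 8}

3: fault, frames {3}
7: fault, frames {3,7}
8: fault, frames {3,7,8}
5: fault, frames {3,7,8,5}
1: fault, frames {3,7,8,5,1}
8: hit
5: hit
0: fault, evict 3, frames {7,8,5,1,0}
8: hit
5: hit
8: hit
5: hit
8: hit
0: hit
5: hit
0: hit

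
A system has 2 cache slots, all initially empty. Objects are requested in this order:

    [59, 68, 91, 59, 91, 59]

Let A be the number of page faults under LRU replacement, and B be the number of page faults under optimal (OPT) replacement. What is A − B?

Under LRU: F F F F . . → 4 faults.
Under OPT: F F F . . . → 3 faults.
A − B = 4 − 3 = 1.

1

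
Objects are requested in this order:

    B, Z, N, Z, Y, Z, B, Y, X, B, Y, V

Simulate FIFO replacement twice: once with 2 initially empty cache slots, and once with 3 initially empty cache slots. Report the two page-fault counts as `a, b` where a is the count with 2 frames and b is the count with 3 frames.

2 frames: F F F . F F F F F F F F → 11 faults.
3 frames: F F F . F . F . F . . F → 7 faults.
7 < 11: adding a frame reduced faults, as is typical.

11, 7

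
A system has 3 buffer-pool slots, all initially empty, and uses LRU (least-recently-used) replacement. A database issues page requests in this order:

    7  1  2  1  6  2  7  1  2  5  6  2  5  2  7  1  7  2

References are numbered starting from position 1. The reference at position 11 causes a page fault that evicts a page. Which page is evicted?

pos 1: 7: fault, frames {7}
pos 2: 1: fault, frames {7,1}
pos 3: 2: fault, frames {7,1,2}
pos 4: 1: hit
pos 5: 6: fault, evict 7, frames {2,1,6}
pos 6: 2: hit
pos 7: 7: fault, evict 1, frames {6,2,7}
pos 8: 1: fault, evict 6, frames {2,7,1}
pos 9: 2: hit
pos 10: 5: fault, evict 7, frames {1,2,5}
pos 11: 6: fault, evict 1, frames {2,5,6}
At position 11, page 1 is evicted.

1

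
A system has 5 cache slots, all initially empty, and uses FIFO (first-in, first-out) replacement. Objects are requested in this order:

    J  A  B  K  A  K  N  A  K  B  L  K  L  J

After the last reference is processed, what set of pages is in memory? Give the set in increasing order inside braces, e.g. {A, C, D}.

{B, J, K, L, N}

J → fault, frames {J}
A → fault, frames {J,A}
B → fault, frames {J,A,B}
K → fault, frames {J,A,B,K}
A → hit
K → hit
N → fault, frames {J,A,B,K,N}
A → hit
K → hit
B → hit
L → fault, evict J, frames {A,B,K,N,L}
K → hit
L → hit
J → fault, evict A, frames {B,K,N,L,J}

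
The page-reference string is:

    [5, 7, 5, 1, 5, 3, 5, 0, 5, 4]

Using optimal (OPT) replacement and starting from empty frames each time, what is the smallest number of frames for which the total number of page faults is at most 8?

f=1: 10 faults
f=2: 6 faults
f=3: 6 faults
f=4: 6 faults
f=5: 6 faults
f=6: 6 faults
Smallest f with faults ≤ 8 is 2.

2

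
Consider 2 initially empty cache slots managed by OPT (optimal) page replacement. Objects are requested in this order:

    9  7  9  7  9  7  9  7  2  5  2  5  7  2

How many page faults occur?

9 → miss, frames {9}
7 → miss, frames {9,7}
9 → hit
7 → hit
9 → hit
7 → hit
9 → hit
7 → hit
2 → miss, evict 9, frames {7,2}
5 → miss, evict 7, frames {2,5}
2 → hit
5 → hit
7 → miss, evict 5, frames {2,7}
2 → hit
Page faults: 5.

5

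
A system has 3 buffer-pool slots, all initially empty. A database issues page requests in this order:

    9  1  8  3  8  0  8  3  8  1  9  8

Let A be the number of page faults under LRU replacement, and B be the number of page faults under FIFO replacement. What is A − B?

-1

Under LRU: F F F F . F . . . F F . → 7 faults.
Under FIFO: F F F F . F . . . F F F → 8 faults.
A − B = 7 − 8 = -1.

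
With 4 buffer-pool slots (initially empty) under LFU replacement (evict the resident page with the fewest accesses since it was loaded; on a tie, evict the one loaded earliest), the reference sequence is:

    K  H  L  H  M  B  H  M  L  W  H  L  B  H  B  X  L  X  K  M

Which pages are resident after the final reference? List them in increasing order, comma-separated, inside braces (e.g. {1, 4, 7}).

K: fault, frames [K]
H: fault, frames [K, H]
L: fault, frames [K, H, L]
H: hit
M: fault, frames [K, H, L, M]
B: fault, evict K, frames [H, L, M, B]
H: hit
M: hit
L: hit
W: fault, evict B, frames [H, L, M, W]
H: hit
L: hit
B: fault, evict W, frames [H, L, M, B]
H: hit
B: hit
X: fault, evict M, frames [H, L, B, X]
L: hit
X: hit
K: fault, evict B, frames [H, L, X, K]
M: fault, evict K, frames [H, L, X, M]

{H, L, M, X}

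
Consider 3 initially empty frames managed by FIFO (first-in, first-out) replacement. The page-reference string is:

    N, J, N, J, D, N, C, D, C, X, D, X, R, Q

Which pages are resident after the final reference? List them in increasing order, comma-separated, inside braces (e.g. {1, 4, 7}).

{Q, R, X}

N -> miss, frames [N]
J -> miss, frames [N, J]
N -> hit
J -> hit
D -> miss, frames [N, J, D]
N -> hit
C -> miss, evict N, frames [J, D, C]
D -> hit
C -> hit
X -> miss, evict J, frames [D, C, X]
D -> hit
X -> hit
R -> miss, evict D, frames [C, X, R]
Q -> miss, evict C, frames [X, R, Q]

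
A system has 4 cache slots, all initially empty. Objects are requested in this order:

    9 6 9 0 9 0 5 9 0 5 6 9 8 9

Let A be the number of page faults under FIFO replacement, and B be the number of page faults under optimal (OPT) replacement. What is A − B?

Under FIFO: F F . F . . F . . . . . F F → 6 faults.
Under OPT: F F . F . . F . . . . . F . → 5 faults.
A − B = 6 − 5 = 1.

1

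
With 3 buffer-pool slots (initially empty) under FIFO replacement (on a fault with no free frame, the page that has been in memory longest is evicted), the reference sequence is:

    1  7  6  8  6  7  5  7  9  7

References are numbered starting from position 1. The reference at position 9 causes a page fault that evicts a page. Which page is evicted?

8

pos 1: 1 -> fault, frames (1)
pos 2: 7 -> fault, frames (1 7)
pos 3: 6 -> fault, frames (1 7 6)
pos 4: 8 -> fault, evict 1, frames (7 6 8)
pos 5: 6 -> hit
pos 6: 7 -> hit
pos 7: 5 -> fault, evict 7, frames (6 8 5)
pos 8: 7 -> fault, evict 6, frames (8 5 7)
pos 9: 9 -> fault, evict 8, frames (5 7 9)
At position 9, page 8 is evicted.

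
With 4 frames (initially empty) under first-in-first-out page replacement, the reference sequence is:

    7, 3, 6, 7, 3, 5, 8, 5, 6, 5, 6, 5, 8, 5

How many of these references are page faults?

7 → fault, frames [7]
3 → fault, frames [7, 3]
6 → fault, frames [7, 3, 6]
7 → hit
3 → hit
5 → fault, frames [7, 3, 6, 5]
8 → fault, evict 7, frames [3, 6, 5, 8]
5 → hit
6 → hit
5 → hit
6 → hit
5 → hit
8 → hit
5 → hit
Page faults: 5.

5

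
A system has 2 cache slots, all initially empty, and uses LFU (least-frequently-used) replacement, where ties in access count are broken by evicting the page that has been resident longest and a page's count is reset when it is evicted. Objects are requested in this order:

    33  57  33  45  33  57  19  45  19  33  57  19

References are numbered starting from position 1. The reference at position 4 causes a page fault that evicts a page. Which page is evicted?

pos 1: 33 -> miss, frames [33]
pos 2: 57 -> miss, frames [33, 57]
pos 3: 33 -> hit
pos 4: 45 -> miss, evict 57, frames [33, 45]
At position 4, page 57 is evicted.

57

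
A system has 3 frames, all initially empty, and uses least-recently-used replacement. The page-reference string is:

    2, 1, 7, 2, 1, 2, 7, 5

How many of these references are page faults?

4

2 → fault, frames [2]
1 → fault, frames [2, 1]
7 → fault, frames [2, 1, 7]
2 → hit
1 → hit
2 → hit
7 → hit
5 → fault, evict 1, frames [2, 7, 5]
Page faults: 4.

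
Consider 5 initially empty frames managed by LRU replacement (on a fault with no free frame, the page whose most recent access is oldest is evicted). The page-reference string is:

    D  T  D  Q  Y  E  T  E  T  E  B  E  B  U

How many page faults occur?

D: miss, frames [D]
T: miss, frames [D, T]
D: hit
Q: miss, frames [T, D, Q]
Y: miss, frames [T, D, Q, Y]
E: miss, frames [T, D, Q, Y, E]
T: hit
E: hit
T: hit
E: hit
B: miss, evict D, frames [Q, Y, T, E, B]
E: hit
B: hit
U: miss, evict Q, frames [Y, T, E, B, U]
Page faults: 7.

7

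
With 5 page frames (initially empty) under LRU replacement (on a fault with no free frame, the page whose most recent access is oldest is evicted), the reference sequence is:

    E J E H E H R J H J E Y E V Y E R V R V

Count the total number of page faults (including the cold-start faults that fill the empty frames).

7

E: miss, frames (E)
J: miss, frames (E J)
E: hit
H: miss, frames (J E H)
E: hit
H: hit
R: miss, frames (J E H R)
J: hit
H: hit
J: hit
E: hit
Y: miss, frames (R H J E Y)
E: hit
V: miss, evict R, frames (H J Y E V)
Y: hit
E: hit
R: miss, evict H, frames (J V Y E R)
V: hit
R: hit
V: hit
Page faults: 7.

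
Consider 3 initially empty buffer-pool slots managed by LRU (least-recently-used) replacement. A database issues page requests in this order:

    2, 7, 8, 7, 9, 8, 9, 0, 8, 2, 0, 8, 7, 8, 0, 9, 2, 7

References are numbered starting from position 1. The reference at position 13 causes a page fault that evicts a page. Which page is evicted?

2

pos 1: 2 → miss, frames (2)
pos 2: 7 → miss, frames (2 7)
pos 3: 8 → miss, frames (2 7 8)
pos 4: 7 → hit
pos 5: 9 → miss, evict 2, frames (8 7 9)
pos 6: 8 → hit
pos 7: 9 → hit
pos 8: 0 → miss, evict 7, frames (8 9 0)
pos 9: 8 → hit
pos 10: 2 → miss, evict 9, frames (0 8 2)
pos 11: 0 → hit
pos 12: 8 → hit
pos 13: 7 → miss, evict 2, frames (0 8 7)
At position 13, page 2 is evicted.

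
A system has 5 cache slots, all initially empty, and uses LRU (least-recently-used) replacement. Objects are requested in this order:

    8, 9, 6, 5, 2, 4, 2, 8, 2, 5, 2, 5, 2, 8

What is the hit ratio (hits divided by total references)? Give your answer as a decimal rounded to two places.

8 -> fault, frames (8)
9 -> fault, frames (8 9)
6 -> fault, frames (8 9 6)
5 -> fault, frames (8 9 6 5)
2 -> fault, frames (8 9 6 5 2)
4 -> fault, evict 8, frames (9 6 5 2 4)
2 -> hit
8 -> fault, evict 9, frames (6 5 4 2 8)
2 -> hit
5 -> hit
2 -> hit
5 -> hit
2 -> hit
8 -> hit
Hits: 7 of 14 references → 7/14 = 0.5000.

0.50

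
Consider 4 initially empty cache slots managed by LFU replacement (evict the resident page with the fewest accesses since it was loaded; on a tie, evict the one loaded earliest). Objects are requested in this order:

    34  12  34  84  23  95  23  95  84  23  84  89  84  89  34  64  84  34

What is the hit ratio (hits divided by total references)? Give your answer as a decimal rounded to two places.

0.50

34 → fault, frames [34]
12 → fault, frames [34, 12]
34 → hit
84 → fault, frames [34, 12, 84]
23 → fault, frames [34, 12, 84, 23]
95 → fault, evict 12, frames [34, 84, 23, 95]
23 → hit
95 → hit
84 → hit
23 → hit
84 → hit
89 → fault, evict 34, frames [84, 23, 95, 89]
84 → hit
89 → hit
34 → fault, evict 95, frames [84, 23, 89, 34]
64 → fault, evict 34, frames [84, 23, 89, 64]
84 → hit
34 → fault, evict 64, frames [84, 23, 89, 34]
Hits: 9 of 18 references → 9/18 = 0.5000.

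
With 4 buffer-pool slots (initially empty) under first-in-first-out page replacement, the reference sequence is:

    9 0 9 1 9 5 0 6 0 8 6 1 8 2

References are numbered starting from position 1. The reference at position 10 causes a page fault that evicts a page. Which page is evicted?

0

pos 1: 9 -> miss, frames {9}
pos 2: 0 -> miss, frames {9,0}
pos 3: 9 -> hit
pos 4: 1 -> miss, frames {9,0,1}
pos 5: 9 -> hit
pos 6: 5 -> miss, frames {9,0,1,5}
pos 7: 0 -> hit
pos 8: 6 -> miss, evict 9, frames {0,1,5,6}
pos 9: 0 -> hit
pos 10: 8 -> miss, evict 0, frames {1,5,6,8}
At position 10, page 0 is evicted.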